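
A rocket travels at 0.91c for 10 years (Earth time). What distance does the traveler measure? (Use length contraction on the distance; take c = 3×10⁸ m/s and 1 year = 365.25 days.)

Earth distance: d = v × t = 0.91c × 10 yr = 8.615×10¹⁶ m
γ = 2.412
d' = d/γ = 8.615×10¹⁶/2.412 = 3.572×10¹⁶ m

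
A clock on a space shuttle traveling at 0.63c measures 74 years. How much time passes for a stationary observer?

Proper time Δt₀ = 74 years
γ = 1/√(1 - 0.63²) = 1.2877
Δt = γΔt₀ = 1.2877 × 74 = 95.29 years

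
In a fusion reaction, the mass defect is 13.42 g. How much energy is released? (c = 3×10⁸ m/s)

Convert mass defect: Δm = 13.42 g = 0.01342 kg
E = Δm·c² = 0.01342 × (3×10⁸)²
= 0.01342 × 9×10¹⁶ = 1.208×10¹⁵ J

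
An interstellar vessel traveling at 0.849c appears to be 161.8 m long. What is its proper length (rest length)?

Contracted length L = 161.8 m
γ = 1/√(1 - 0.849²) = 1.8925
L₀ = γL = 1.8925 × 161.8 = 306.2 m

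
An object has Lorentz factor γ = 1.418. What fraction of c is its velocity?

From γ = 1/√(1 - v²/c²):
1/γ² = 1/1.418² = 0.4973
v²/c² = 1 - 0.4973 = 0.5027
v/c = √(0.5027) = 0.7090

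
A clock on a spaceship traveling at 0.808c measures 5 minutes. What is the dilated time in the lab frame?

Proper time Δt₀ = 5 minutes
γ = 1/√(1 - 0.808²) = 1.69727
Δt = γΔt₀ = 1.69727 × 5 = 8.486 minutes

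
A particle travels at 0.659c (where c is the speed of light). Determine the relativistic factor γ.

v/c = 0.659, so (v/c)² = 0.434281
1 - (v/c)² = 0.565719
γ = 1/√(0.565719) = 1.330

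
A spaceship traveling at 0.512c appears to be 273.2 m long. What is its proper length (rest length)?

Contracted length L = 273.2 m
γ = 1/√(1 - 0.512²) = 1.164
L₀ = γL = 1.164 × 273.2 = 318.0 m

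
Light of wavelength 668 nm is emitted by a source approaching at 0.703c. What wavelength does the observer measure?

β = 0.703
Wavelength Doppler factor = √(0.297/1.703) = √(0.1744) = 0.4176
λ_obs = 668 × 0.4176 = 279.0 nm (blueshift)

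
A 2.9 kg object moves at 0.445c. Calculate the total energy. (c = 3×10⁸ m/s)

γ = 1/√(1 - 0.445²) = 1.11666
mc² = 2.9 × (3×10⁸)² = 2.610×10¹⁷ J
E = γmc² = 1.11666 × 2.610×10¹⁷ = 2.914×10¹⁷ J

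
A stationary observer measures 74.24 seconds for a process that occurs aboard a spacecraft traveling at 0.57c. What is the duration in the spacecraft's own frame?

Dilated time Δt = 74.24 seconds
γ = 1/√(1 - 0.57²) = 1.217
Δt₀ = Δt/γ = 74.24/1.217 = 61.00 seconds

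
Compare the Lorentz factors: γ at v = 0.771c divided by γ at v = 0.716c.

γ₁ = 1/√(1 - 0.771²) = 1.570
γ₂ = 1/√(1 - 0.716²) = 1.432
γ₁/γ₂ = 1.570/1.432 = 1.096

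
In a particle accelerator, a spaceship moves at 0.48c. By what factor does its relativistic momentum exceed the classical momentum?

p_rel = γmv, p_class = mv
Ratio = γ = 1/√(1 - 0.48²)
= 1/√(0.7696) = 1.140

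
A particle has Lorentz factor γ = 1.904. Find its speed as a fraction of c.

From γ = 1/√(1 - v²/c²):
1/γ² = 1/1.904² = 0.2758
v²/c² = 1 - 0.2758 = 0.7242
v/c = √(0.7242) = 0.8510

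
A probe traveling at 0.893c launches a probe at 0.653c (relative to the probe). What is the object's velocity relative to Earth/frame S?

u = (u' + v)/(1 + u'v/c²)
Numerator: 0.653 + 0.893 = 1.546
Denominator: 1 + 0.583129 = 1.583129
u = 1.546/1.583129 = 0.9765c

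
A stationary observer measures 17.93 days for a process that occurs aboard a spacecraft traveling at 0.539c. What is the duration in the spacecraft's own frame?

Dilated time Δt = 17.93 days
γ = 1/√(1 - 0.539²) = 1.1872
Δt₀ = Δt/γ = 17.93/1.1872 = 15.10 days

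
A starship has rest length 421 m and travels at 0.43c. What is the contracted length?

Proper length L₀ = 421 m
γ = 1/√(1 - 0.43²) = 1.1076
L = L₀/γ = 421/1.1076 = 380.1 m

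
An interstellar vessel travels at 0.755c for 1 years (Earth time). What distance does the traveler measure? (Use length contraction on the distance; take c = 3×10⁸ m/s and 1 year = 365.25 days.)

Earth distance: d = v × t = 0.755c × 1 yr = 7.148×10¹⁵ m
γ = 1.525
d' = d/γ = 7.148×10¹⁵/1.525 = 4.687×10¹⁵ m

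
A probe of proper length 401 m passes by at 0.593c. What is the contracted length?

Proper length L₀ = 401 m
γ = 1/√(1 - 0.593²) = 1.242
L = L₀/γ = 401/1.242 = 322.9 m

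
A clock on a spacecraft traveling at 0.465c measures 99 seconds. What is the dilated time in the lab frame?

Proper time Δt₀ = 99 seconds
γ = 1/√(1 - 0.465²) = 1.1295
Δt = γΔt₀ = 1.1295 × 99 = 111.8 seconds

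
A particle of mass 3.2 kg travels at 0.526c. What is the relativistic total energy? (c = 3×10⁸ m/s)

γ = 1/√(1 - 0.526²) = 1.1758
mc² = 3.2 × (3×10⁸)² = 2.880×10¹⁷ J
E = γmc² = 1.1758 × 2.880×10¹⁷ = 3.386×10¹⁷ J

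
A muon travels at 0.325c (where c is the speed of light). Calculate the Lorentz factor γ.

v/c = 0.325, so (v/c)² = 0.105625
1 - (v/c)² = 0.894375
γ = 1/√(0.894375) = 1.057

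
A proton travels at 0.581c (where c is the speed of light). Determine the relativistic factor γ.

v/c = 0.581, so (v/c)² = 0.337561
1 - (v/c)² = 0.662439
γ = 1/√(0.662439) = 1.229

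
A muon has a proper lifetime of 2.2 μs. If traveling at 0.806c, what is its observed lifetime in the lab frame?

Proper lifetime τ₀ = 2.2 μs
γ = 1/√(1 - 0.806²) = 1.6894
τ = γτ₀ = 1.6894 × 2.2 μs = 3.717 μs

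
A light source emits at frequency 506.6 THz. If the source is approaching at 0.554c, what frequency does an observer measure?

β = v/c = 0.554
(1+β)/(1-β) = 1.554/0.446 = 3.4843
Doppler factor = √(3.4843) = 1.8666
f_obs = 506.6 × 1.8666 = 945.6 THz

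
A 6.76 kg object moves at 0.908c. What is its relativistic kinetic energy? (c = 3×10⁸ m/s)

γ = 1/√(1 - 0.908²) = 2.3868
γ - 1 = 1.3868
KE = (γ-1)mc² = 1.3868 × 6.76 × (3×10⁸)² = 8.437×10¹⁷ J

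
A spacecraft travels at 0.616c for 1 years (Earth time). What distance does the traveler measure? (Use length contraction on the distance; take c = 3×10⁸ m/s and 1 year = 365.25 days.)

Earth distance: d = v × t = 0.616c × 1 yr = 5.8318×10¹⁵ m
γ = 1.2694
d' = d/γ = 5.8318×10¹⁵/1.2694 = 4.594×10¹⁵ m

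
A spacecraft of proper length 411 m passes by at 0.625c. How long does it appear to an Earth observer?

Proper length L₀ = 411 m
γ = 1/√(1 - 0.625²) = 1.281
L = L₀/γ = 411/1.281 = 320.8 m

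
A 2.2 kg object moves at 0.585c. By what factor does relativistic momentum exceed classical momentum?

p_rel = γmv, p_class = mv
Ratio = γ = 1/√(1 - 0.585²) = 1.233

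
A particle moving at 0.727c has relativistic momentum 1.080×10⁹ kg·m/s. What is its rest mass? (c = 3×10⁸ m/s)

γ = 1/√(1 - 0.727²) = 1.4564
v = 0.727 × 3×10⁸ = 2.181×10⁸ m/s
m = p/(γv) = 1.080×10⁹/(1.4564 × 2.181×10⁸) = 3.400 kg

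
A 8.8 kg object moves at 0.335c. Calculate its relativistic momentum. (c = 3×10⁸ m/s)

γ = 1/√(1 - 0.335²) = 1.0613
v = 0.335 × 3×10⁸ = 1.005×10⁸ m/s
p = γmv = 1.0613 × 8.8 × 1.005×10⁸ = 9.386×10⁸ kg·m/s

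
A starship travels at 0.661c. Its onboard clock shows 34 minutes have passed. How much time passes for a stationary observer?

Proper time Δt₀ = 34 minutes
γ = 1/√(1 - 0.661²) = 1.3326
Δt = γΔt₀ = 1.3326 × 34 = 45.31 minutes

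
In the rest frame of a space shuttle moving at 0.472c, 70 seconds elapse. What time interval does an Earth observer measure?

Proper time Δt₀ = 70 seconds
γ = 1/√(1 - 0.472²) = 1.1343
Δt = γΔt₀ = 1.1343 × 70 = 79.40 seconds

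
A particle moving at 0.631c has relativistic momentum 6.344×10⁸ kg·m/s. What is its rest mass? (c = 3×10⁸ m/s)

γ = 1/√(1 - 0.631²) = 1.289
v = 0.631 × 3×10⁸ = 1.893×10⁸ m/s
m = p/(γv) = 6.344×10⁸/(1.289 × 1.893×10⁸) = 2.600 kg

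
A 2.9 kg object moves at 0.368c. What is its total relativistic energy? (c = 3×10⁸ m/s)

γ = 1/√(1 - 0.368²) = 1.0755
mc² = 2.9 × (3×10⁸)² = 2.610×10¹⁷ J
E = γmc² = 1.0755 × 2.610×10¹⁷ = 2.807×10¹⁷ J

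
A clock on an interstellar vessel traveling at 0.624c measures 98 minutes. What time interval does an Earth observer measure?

Proper time Δt₀ = 98 minutes
γ = 1/√(1 - 0.624²) = 1.280
Δt = γΔt₀ = 1.280 × 98 = 125.4 minutes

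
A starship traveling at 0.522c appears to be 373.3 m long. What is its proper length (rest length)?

Contracted length L = 373.3 m
γ = 1/√(1 - 0.522²) = 1.1724
L₀ = γL = 1.1724 × 373.3 = 437.7 m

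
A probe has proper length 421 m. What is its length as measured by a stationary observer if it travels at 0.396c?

Proper length L₀ = 421 m
γ = 1/√(1 - 0.396²) = 1.089
L = L₀/γ = 421/1.089 = 386.6 m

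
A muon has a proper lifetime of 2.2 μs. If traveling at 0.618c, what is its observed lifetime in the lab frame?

Proper lifetime τ₀ = 2.2 μs
γ = 1/√(1 - 0.618²) = 1.272
τ = γτ₀ = 1.272 × 2.2 μs = 2.798 μs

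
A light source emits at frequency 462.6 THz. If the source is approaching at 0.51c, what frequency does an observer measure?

β = v/c = 0.51
(1+β)/(1-β) = 1.51/0.49 = 3.08163
Doppler factor = √(3.08163) = 1.7555
f_obs = 462.6 × 1.7555 = 812.1 THz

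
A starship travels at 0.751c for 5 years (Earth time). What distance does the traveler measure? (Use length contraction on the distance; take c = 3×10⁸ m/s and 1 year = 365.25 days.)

Earth distance: d = v × t = 0.751c × 5 yr = 3.5550×10¹⁶ m
γ = 1.5145
d' = d/γ = 3.5550×10¹⁶/1.5145 = 2.347×10¹⁶ m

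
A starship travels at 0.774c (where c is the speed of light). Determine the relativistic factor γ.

v/c = 0.774, so (v/c)² = 0.599076
1 - (v/c)² = 0.400924
γ = 1/√(0.400924) = 1.579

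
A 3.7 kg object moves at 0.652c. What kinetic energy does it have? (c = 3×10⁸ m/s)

γ = 1/√(1 - 0.652²) = 1.3189
γ - 1 = 0.3189
KE = (γ-1)mc² = 0.3189 × 3.7 × (3×10⁸)² = 1.062×10¹⁷ J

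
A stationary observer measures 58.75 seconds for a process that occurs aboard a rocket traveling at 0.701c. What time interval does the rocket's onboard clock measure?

Dilated time Δt = 58.75 seconds
γ = 1/√(1 - 0.701²) = 1.402
Δt₀ = Δt/γ = 58.75/1.402 = 41.90 seconds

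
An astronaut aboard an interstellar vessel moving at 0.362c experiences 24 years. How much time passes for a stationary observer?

Proper time Δt₀ = 24 years
γ = 1/√(1 - 0.362²) = 1.073
Δt = γΔt₀ = 1.073 × 24 = 25.75 years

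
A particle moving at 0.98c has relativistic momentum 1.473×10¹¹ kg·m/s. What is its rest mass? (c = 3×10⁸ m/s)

γ = 1/√(1 - 0.98²) = 5.0252
v = 0.98 × 3×10⁸ = 2.940×10⁸ m/s
m = p/(γv) = 1.473×10¹¹/(5.0252 × 2.940×10⁸) = 99.70 kg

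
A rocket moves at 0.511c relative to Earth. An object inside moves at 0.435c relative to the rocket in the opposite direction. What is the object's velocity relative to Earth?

Object's velocity in rocket frame is u' = -0.435c
u = (u' + v)/(1 + u'v/c²) = (v - 0.435)/(1 - 0.435·v/c²)
Numerator: 0.511 - 0.435 = 0.076
Denominator: 1 - 0.222285 = 0.777715
u = 0.076/0.777715 = 0.09772c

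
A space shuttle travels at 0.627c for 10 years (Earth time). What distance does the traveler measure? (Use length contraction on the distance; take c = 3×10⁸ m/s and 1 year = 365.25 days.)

Earth distance: d = v × t = 0.627c × 10 yr = 5.9360×10¹⁶ m
γ = 1.2837
d' = d/γ = 5.9360×10¹⁶/1.2837 = 4.624×10¹⁶ m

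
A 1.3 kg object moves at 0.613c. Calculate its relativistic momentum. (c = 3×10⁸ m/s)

γ = 1/√(1 - 0.613²) = 1.2657
v = 0.613 × 3×10⁸ = 1.839×10⁸ m/s
p = γmv = 1.2657 × 1.3 × 1.839×10⁸ = 3.026×10⁸ kg·m/s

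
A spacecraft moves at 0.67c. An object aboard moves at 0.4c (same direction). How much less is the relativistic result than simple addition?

Classical: u' + v = 0.4 + 0.67 = 1.07c
Relativistic: u = (0.4 + 0.67)/(1 + 0.268) = 1.07/1.268 = 0.8438c
Difference: 1.07 - 0.8438 = 0.2262c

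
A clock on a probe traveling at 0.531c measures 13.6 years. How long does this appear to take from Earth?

Proper time Δt₀ = 13.6 years
γ = 1/√(1 - 0.531²) = 1.180
Δt = γΔt₀ = 1.180 × 13.6 = 16.05 years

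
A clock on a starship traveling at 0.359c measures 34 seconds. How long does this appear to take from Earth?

Proper time Δt₀ = 34 seconds
γ = 1/√(1 - 0.359²) = 1.0714
Δt = γΔt₀ = 1.0714 × 34 = 36.43 seconds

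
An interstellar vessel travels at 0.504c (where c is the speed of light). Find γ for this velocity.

v/c = 0.504, so (v/c)² = 0.254016
1 - (v/c)² = 0.745984
γ = 1/√(0.745984) = 1.158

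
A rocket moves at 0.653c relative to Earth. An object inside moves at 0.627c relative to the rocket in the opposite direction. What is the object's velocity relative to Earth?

Object's velocity in rocket frame is u' = -0.627c
u = (u' + v)/(1 + u'v/c²) = (v - 0.627)/(1 - 0.627·v/c²)
Numerator: 0.653 - 0.627 = 0.026
Denominator: 1 - 0.409431 = 0.590569
u = 0.026/0.590569 = 0.04403c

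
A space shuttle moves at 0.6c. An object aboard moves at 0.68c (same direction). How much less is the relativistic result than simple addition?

Classical: u' + v = 0.68 + 0.6 = 1.28c
Relativistic: u = (0.68 + 0.6)/(1 + 0.408) = 1.28/1.408 = 0.9091c
Difference: 1.28 - 0.9091 = 0.3709c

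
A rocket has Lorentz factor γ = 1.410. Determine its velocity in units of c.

From γ = 1/√(1 - v²/c²):
1/γ² = 1/1.410² = 0.5030
v²/c² = 1 - 0.5030 = 0.4970
v/c = √(0.4970) = 0.7050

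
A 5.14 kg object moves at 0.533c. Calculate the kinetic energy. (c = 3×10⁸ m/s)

γ = 1/√(1 - 0.533²) = 1.18187
γ - 1 = 0.18187
KE = (γ-1)mc² = 0.18187 × 5.14 × (3×10⁸)² = 8.413×10¹⁶ J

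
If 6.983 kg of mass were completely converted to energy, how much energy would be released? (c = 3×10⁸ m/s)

Using E = mc²:
c² = (3×10⁸)² = 9×10¹⁶ m²/s²
E = 6.983 × 9×10¹⁶ = 6.285×10¹⁷ J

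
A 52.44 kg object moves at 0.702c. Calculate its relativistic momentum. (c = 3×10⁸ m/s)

γ = 1/√(1 - 0.702²) = 1.404
v = 0.702 × 3×10⁸ = 2.106×10⁸ m/s
p = γmv = 1.404 × 52.44 × 2.106×10⁸ = 1.551×10¹⁰ kg·m/s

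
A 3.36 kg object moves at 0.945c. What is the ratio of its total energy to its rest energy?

E = γmc², E₀ = mc²
E/E₀ = γ = 1/√(1 - 0.945²) = 3.057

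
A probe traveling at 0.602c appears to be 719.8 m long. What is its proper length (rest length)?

Contracted length L = 719.8 m
γ = 1/√(1 - 0.602²) = 1.25235
L₀ = γL = 1.25235 × 719.8 = 901.4 m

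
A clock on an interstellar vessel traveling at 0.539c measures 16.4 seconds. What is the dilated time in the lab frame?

Proper time Δt₀ = 16.4 seconds
γ = 1/√(1 - 0.539²) = 1.187
Δt = γΔt₀ = 1.187 × 16.4 = 19.47 seconds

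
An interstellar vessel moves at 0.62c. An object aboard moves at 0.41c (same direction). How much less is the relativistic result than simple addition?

Classical: u' + v = 0.41 + 0.62 = 1.03c
Relativistic: u = (0.41 + 0.62)/(1 + 0.2542) = 1.03/1.2542 = 0.8212c
Difference: 1.03 - 0.8212 = 0.2088c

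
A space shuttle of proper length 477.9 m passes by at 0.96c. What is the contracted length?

Proper length L₀ = 477.9 m
γ = 1/√(1 - 0.96²) = 3.571
L = L₀/γ = 477.9/3.571 = 133.8 m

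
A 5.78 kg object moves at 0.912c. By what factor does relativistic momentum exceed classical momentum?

p_rel = γmv, p_class = mv
Ratio = γ = 1/√(1 - 0.912²) = 2.438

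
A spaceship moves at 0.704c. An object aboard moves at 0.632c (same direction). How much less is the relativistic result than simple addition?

Classical: u' + v = 0.632 + 0.704 = 1.336c
Relativistic: u = (0.632 + 0.704)/(1 + 0.444928) = 1.336/1.444928 = 0.9246c
Difference: 1.336 - 0.9246 = 0.4114c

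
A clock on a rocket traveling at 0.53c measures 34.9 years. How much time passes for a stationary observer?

Proper time Δt₀ = 34.9 years
γ = 1/√(1 - 0.53²) = 1.17925
Δt = γΔt₀ = 1.17925 × 34.9 = 41.16 years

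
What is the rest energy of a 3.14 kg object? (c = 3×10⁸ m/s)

c² = (3×10⁸)² = 9.000×10¹⁶ m²/s²
E₀ = mc² = 3.14 × 9.000×10¹⁶ = 2.826×10¹⁷ J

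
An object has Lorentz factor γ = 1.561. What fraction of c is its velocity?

From γ = 1/√(1 - v²/c²):
1/γ² = 1/1.561² = 0.4104
v²/c² = 1 - 0.4104 = 0.5896
v/c = √(0.5896) = 0.7679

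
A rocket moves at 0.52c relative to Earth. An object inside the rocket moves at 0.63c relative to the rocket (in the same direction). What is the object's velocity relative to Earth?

u = (u' + v)/(1 + u'v/c²)
Numerator: 0.63 + 0.52 = 1.15
Denominator: 1 + 0.3276 = 1.3276
u = 1.15/1.3276 = 0.8662c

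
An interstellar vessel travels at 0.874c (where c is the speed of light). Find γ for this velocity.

v/c = 0.874, so (v/c)² = 0.763876
1 - (v/c)² = 0.236124
γ = 1/√(0.236124) = 2.058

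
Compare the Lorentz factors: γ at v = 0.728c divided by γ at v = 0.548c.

γ₁ = 1/√(1 - 0.728²) = 1.4586
γ₂ = 1/√(1 - 0.548²) = 1.1955
γ₁/γ₂ = 1.4586/1.1955 = 1.220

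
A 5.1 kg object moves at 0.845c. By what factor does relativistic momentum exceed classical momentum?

p_rel = γmv, p_class = mv
Ratio = γ = 1/√(1 - 0.845²) = 1.870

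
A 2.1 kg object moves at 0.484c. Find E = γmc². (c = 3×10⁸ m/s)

γ = 1/√(1 - 0.484²) = 1.143
mc² = 2.1 × (3×10⁸)² = 1.890×10¹⁷ J
E = γmc² = 1.143 × 1.890×10¹⁷ = 2.160×10¹⁷ J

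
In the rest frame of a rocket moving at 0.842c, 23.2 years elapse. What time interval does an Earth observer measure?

Proper time Δt₀ = 23.2 years
γ = 1/√(1 - 0.842²) = 1.8536
Δt = γΔt₀ = 1.8536 × 23.2 = 43.00 years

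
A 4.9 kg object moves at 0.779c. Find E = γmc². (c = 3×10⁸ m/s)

γ = 1/√(1 - 0.779²) = 1.5948
mc² = 4.9 × (3×10⁸)² = 4.410×10¹⁷ J
E = γmc² = 1.5948 × 4.410×10¹⁷ = 7.033×10¹⁷ J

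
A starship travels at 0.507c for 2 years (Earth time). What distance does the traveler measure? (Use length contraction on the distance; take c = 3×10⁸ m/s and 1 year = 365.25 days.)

Earth distance: d = v × t = 0.507c × 2 yr = 9.599822×10¹⁵ m
γ = 1.160165
d' = d/γ = 9.599822×10¹⁵/1.160165 = 8.275×10¹⁵ m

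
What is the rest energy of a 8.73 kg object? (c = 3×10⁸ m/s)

c² = (3×10⁸)² = 9.000×10¹⁶ m²/s²
E₀ = mc² = 8.73 × 9.000×10¹⁶ = 7.857×10¹⁷ J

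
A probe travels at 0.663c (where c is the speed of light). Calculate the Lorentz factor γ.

v/c = 0.663, so (v/c)² = 0.439569
1 - (v/c)² = 0.560431
γ = 1/√(0.560431) = 1.336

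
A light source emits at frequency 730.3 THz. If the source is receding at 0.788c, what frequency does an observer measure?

β = v/c = 0.788
(1-β)/(1+β) = 0.212/1.788 = 0.11857
Doppler factor = √(0.11857) = 0.34434
f_obs = 730.3 × 0.34434 = 251.5 THz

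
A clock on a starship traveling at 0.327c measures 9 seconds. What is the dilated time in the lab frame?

Proper time Δt₀ = 9 seconds
γ = 1/√(1 - 0.327²) = 1.0582
Δt = γΔt₀ = 1.0582 × 9 = 9.524 seconds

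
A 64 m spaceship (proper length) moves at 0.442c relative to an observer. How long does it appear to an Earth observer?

Proper length L₀ = 64 m
γ = 1/√(1 - 0.442²) = 1.1148
L = L₀/γ = 64/1.1148 = 57.41 m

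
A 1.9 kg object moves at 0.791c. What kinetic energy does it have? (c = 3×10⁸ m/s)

γ = 1/√(1 - 0.791²) = 1.6345
γ - 1 = 0.6345
KE = (γ-1)mc² = 0.6345 × 1.9 × (3×10⁸)² = 1.085×10¹⁷ J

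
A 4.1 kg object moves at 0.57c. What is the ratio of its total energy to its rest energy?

E = γmc², E₀ = mc²
E/E₀ = γ = 1/√(1 - 0.57²) = 1.217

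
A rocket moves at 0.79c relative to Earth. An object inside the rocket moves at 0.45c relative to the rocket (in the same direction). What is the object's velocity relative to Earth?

u = (u' + v)/(1 + u'v/c²)
Numerator: 0.45 + 0.79 = 1.24
Denominator: 1 + 0.3555 = 1.3555
u = 1.24/1.3555 = 0.9148c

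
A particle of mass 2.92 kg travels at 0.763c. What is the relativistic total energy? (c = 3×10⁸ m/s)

γ = 1/√(1 - 0.763²) = 1.547
mc² = 2.92 × (3×10⁸)² = 2.628×10¹⁷ J
E = γmc² = 1.547 × 2.628×10¹⁷ = 4.066×10¹⁷ J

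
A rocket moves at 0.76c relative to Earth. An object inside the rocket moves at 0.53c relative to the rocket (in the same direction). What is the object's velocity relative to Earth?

u = (u' + v)/(1 + u'v/c²)
Numerator: 0.53 + 0.76 = 1.29
Denominator: 1 + 0.4028 = 1.4028
u = 1.29/1.4028 = 0.9196c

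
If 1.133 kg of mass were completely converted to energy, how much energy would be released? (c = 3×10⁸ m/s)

Using E = mc²:
c² = (3×10⁸)² = 9×10¹⁶ m²/s²
E = 1.133 × 9×10¹⁶ = 1.020×10¹⁷ J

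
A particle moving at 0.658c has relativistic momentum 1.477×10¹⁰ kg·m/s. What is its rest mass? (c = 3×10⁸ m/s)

γ = 1/√(1 - 0.658²) = 1.328
v = 0.658 × 3×10⁸ = 1.974×10⁸ m/s
m = p/(γv) = 1.477×10¹⁰/(1.328 × 1.974×10⁸) = 56.34 kg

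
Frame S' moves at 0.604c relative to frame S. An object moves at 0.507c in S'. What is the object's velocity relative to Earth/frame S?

u = (u' + v)/(1 + u'v/c²)
Numerator: 0.507 + 0.604 = 1.111
Denominator: 1 + 0.306228 = 1.306228
u = 1.111/1.306228 = 0.8505c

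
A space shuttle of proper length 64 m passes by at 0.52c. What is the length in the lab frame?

Proper length L₀ = 64 m
γ = 1/√(1 - 0.52²) = 1.1707
L = L₀/γ = 64/1.1707 = 54.67 m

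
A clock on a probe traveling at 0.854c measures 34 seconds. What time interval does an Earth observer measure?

Proper time Δt₀ = 34 seconds
γ = 1/√(1 - 0.854²) = 1.922
Δt = γΔt₀ = 1.922 × 34 = 65.35 seconds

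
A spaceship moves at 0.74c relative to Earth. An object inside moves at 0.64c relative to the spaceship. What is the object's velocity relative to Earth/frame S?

u = (u' + v)/(1 + u'v/c²)
Numerator: 0.64 + 0.74 = 1.38
Denominator: 1 + 0.4736 = 1.4736
u = 1.38/1.4736 = 0.9365c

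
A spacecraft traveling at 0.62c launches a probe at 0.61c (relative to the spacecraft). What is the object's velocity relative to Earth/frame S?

u = (u' + v)/(1 + u'v/c²)
Numerator: 0.61 + 0.62 = 1.23
Denominator: 1 + 0.3782 = 1.3782
u = 1.23/1.3782 = 0.8925c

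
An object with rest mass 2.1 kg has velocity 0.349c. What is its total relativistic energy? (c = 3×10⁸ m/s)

γ = 1/√(1 - 0.349²) = 1.067
mc² = 2.1 × (3×10⁸)² = 1.890×10¹⁷ J
E = γmc² = 1.067 × 1.890×10¹⁷ = 2.017×10¹⁷ J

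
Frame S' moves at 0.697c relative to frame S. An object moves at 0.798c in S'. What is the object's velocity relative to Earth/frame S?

u = (u' + v)/(1 + u'v/c²)
Numerator: 0.798 + 0.697 = 1.495
Denominator: 1 + 0.556206 = 1.556206
u = 1.495/1.556206 = 0.9607c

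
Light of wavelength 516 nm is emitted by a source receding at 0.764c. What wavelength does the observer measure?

β = 0.764
Wavelength Doppler factor = √(1.764/0.236) = √(7.475) = 2.734
λ_obs = 516 × 2.734 = 1411 nm (redshift)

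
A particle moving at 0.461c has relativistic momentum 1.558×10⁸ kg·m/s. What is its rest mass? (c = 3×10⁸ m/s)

γ = 1/√(1 - 0.461²) = 1.1269
v = 0.461 × 3×10⁸ = 1.383×10⁸ m/s
m = p/(γv) = 1.558×10⁸/(1.1269 × 1.383×10⁸) = 0.9997 kg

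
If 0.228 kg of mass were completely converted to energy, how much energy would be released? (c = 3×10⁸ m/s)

Using E = mc²:
c² = (3×10⁸)² = 9×10¹⁶ m²/s²
E = 0.228 × 9×10¹⁶ = 2.052×10¹⁶ J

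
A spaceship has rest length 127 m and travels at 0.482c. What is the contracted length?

Proper length L₀ = 127 m
γ = 1/√(1 - 0.482²) = 1.141
L = L₀/γ = 127/1.141 = 111.3 m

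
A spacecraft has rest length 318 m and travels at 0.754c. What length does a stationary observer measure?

Proper length L₀ = 318 m
γ = 1/√(1 - 0.754²) = 1.522
L = L₀/γ = 318/1.522 = 208.9 m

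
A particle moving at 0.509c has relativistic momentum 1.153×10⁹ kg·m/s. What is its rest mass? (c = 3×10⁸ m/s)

γ = 1/√(1 - 0.509²) = 1.1618
v = 0.509 × 3×10⁸ = 1.527×10⁸ m/s
m = p/(γv) = 1.153×10⁹/(1.1618 × 1.527×10⁸) = 6.499 kg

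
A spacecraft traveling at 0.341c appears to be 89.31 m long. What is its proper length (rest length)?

Contracted length L = 89.31 m
γ = 1/√(1 - 0.341²) = 1.06376
L₀ = γL = 1.06376 × 89.31 = 95.00 m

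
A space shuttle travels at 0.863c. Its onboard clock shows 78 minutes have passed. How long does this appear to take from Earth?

Proper time Δt₀ = 78 minutes
γ = 1/√(1 - 0.863²) = 1.979
Δt = γΔt₀ = 1.979 × 78 = 154.4 minutes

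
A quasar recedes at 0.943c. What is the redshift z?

β = 0.943
(1+β)/(1-β) = 1.943/0.057 = 34.088
√(34.088) = 5.838
z = 5.838 - 1 = 4.838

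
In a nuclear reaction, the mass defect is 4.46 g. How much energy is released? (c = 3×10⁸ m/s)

Convert mass defect: Δm = 4.46 g = 0.00446 kg
E = Δm·c² = 0.00446 × (3×10⁸)²
= 0.00446 × 9×10¹⁶ = 4.014×10¹⁴ J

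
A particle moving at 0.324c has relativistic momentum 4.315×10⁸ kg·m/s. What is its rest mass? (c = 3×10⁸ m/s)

γ = 1/√(1 - 0.324²) = 1.057
v = 0.324 × 3×10⁸ = 9.720×10⁷ m/s
m = p/(γv) = 4.315×10⁸/(1.057 × 9.720×10⁷) = 4.200 kg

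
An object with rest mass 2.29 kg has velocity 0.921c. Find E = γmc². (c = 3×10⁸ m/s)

γ = 1/√(1 - 0.921²) = 2.567
mc² = 2.29 × (3×10⁸)² = 2.061×10¹⁷ J
E = γmc² = 2.567 × 2.061×10¹⁷ = 5.291×10¹⁷ J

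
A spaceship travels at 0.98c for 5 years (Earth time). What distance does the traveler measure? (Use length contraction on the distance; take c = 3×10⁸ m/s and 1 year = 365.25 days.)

Earth distance: d = v × t = 0.98c × 5 yr = 4.6390×10¹⁶ m
γ = 5.0252
d' = d/γ = 4.6390×10¹⁶/5.0252 = 9.231×10¹⁵ m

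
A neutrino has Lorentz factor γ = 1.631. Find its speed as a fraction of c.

From γ = 1/√(1 - v²/c²):
1/γ² = 1/1.631² = 0.3759
v²/c² = 1 - 0.3759 = 0.6241
v/c = √(0.6241) = 0.7900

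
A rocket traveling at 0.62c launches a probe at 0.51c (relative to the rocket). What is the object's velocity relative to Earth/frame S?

u = (u' + v)/(1 + u'v/c²)
Numerator: 0.51 + 0.62 = 1.13
Denominator: 1 + 0.3162 = 1.3162
u = 1.13/1.3162 = 0.8585c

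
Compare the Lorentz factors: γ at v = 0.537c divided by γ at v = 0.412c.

γ₁ = 1/√(1 - 0.537²) = 1.185
γ₂ = 1/√(1 - 0.412²) = 1.097
γ₁/γ₂ = 1.185/1.097 = 1.080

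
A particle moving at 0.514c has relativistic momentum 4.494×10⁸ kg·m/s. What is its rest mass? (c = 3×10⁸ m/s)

γ = 1/√(1 - 0.514²) = 1.1658
v = 0.514 × 3×10⁸ = 1.542×10⁸ m/s
m = p/(γv) = 4.494×10⁸/(1.1658 × 1.542×10⁸) = 2.500 kg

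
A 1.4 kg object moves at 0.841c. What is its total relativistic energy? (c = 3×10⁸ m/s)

γ = 1/√(1 - 0.841²) = 1.8483
mc² = 1.4 × (3×10⁸)² = 1.260×10¹⁷ J
E = γmc² = 1.8483 × 1.260×10¹⁷ = 2.329×10¹⁷ J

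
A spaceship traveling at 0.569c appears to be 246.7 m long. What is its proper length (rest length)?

Contracted length L = 246.7 m
γ = 1/√(1 - 0.569²) = 1.216
L₀ = γL = 1.216 × 246.7 = 300.0 m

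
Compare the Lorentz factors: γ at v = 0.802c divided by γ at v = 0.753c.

γ₁ = 1/√(1 - 0.802²) = 1.6741
γ₂ = 1/√(1 - 0.753²) = 1.5197
γ₁/γ₂ = 1.6741/1.5197 = 1.102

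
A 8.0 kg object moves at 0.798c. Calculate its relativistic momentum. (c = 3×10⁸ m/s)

γ = 1/√(1 - 0.798²) = 1.6593
v = 0.798 × 3×10⁸ = 2.394×10⁸ m/s
p = γmv = 1.6593 × 8.0 × 2.394×10⁸ = 3.178×10⁹ kg·m/s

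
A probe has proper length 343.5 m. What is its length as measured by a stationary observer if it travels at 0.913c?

Proper length L₀ = 343.5 m
γ = 1/√(1 - 0.913²) = 2.451
L = L₀/γ = 343.5/2.451 = 140.1 m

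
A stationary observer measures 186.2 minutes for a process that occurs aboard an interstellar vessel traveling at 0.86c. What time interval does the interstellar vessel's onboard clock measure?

Dilated time Δt = 186.2 minutes
γ = 1/√(1 - 0.86²) = 1.95965
Δt₀ = Δt/γ = 186.2/1.95965 = 95.02 minutes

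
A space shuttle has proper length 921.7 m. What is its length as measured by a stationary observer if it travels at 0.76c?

Proper length L₀ = 921.7 m
γ = 1/√(1 - 0.76²) = 1.53864
L = L₀/γ = 921.7/1.53864 = 599.0 m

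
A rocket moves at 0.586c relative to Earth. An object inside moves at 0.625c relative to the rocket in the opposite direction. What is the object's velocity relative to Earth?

Object's velocity in rocket frame is u' = -0.625c
u = (u' + v)/(1 + u'v/c²) = (v - 0.625)/(1 - 0.625·v/c²)
Numerator: 0.586 - 0.625 = -0.039
Denominator: 1 - 0.36625 = 0.63375
u = -0.039/0.63375 = -0.06154c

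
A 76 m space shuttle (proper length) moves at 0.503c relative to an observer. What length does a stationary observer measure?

Proper length L₀ = 76 m
γ = 1/√(1 - 0.503²) = 1.157
L = L₀/γ = 76/1.157 = 65.69 m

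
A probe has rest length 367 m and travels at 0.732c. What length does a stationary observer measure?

Proper length L₀ = 367 m
γ = 1/√(1 - 0.732²) = 1.468
L = L₀/γ = 367/1.468 = 250.0 m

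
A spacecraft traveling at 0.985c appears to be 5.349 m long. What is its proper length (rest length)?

Contracted length L = 5.349 m
γ = 1/√(1 - 0.985²) = 5.795
L₀ = γL = 5.795 × 5.349 = 31.00 m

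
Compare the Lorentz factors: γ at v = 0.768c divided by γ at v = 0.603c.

γ₁ = 1/√(1 - 0.768²) = 1.5614
γ₂ = 1/√(1 - 0.603²) = 1.2535
γ₁/γ₂ = 1.5614/1.2535 = 1.246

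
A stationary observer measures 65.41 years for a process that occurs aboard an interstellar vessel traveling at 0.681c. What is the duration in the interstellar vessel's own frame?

Dilated time Δt = 65.41 years
γ = 1/√(1 - 0.681²) = 1.3656
Δt₀ = Δt/γ = 65.41/1.3656 = 47.90 years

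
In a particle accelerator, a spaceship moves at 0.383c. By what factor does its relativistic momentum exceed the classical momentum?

p_rel = γmv, p_class = mv
Ratio = γ = 1/√(1 - 0.383²)
= 1/√(0.853311) = 1.083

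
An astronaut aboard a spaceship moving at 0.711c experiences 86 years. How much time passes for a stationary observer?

Proper time Δt₀ = 86 years
γ = 1/√(1 - 0.711²) = 1.422
Δt = γΔt₀ = 1.422 × 86 = 122.3 years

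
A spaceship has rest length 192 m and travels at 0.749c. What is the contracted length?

Proper length L₀ = 192 m
γ = 1/√(1 - 0.749²) = 1.509
L = L₀/γ = 192/1.509 = 127.2 m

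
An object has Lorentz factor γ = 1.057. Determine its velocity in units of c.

From γ = 1/√(1 - v²/c²):
1/γ² = 1/1.057² = 0.895056
v²/c² = 1 - 0.895056 = 0.104944
v/c = √(0.104944) = 0.3240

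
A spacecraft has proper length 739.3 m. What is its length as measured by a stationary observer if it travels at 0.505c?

Proper length L₀ = 739.3 m
γ = 1/√(1 - 0.505²) = 1.1586
L = L₀/γ = 739.3/1.1586 = 638.1 m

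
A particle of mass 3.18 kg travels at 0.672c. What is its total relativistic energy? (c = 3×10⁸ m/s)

γ = 1/√(1 - 0.672²) = 1.3503
mc² = 3.18 × (3×10⁸)² = 2.862×10¹⁷ J
E = γmc² = 1.3503 × 2.862×10¹⁷ = 3.865×10¹⁷ J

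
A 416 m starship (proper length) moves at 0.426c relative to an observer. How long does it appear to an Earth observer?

Proper length L₀ = 416 m
γ = 1/√(1 - 0.426²) = 1.1053
L = L₀/γ = 416/1.1053 = 376.4 m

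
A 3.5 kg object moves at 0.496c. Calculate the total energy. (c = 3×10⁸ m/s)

γ = 1/√(1 - 0.496²) = 1.1516
mc² = 3.5 × (3×10⁸)² = 3.150×10¹⁷ J
E = γmc² = 1.1516 × 3.150×10¹⁷ = 3.628×10¹⁷ J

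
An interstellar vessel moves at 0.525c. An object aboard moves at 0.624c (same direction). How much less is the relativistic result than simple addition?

Classical: u' + v = 0.624 + 0.525 = 1.149c
Relativistic: u = (0.624 + 0.525)/(1 + 0.3276) = 1.149/1.3276 = 0.8655c
Difference: 1.149 - 0.8655 = 0.2835c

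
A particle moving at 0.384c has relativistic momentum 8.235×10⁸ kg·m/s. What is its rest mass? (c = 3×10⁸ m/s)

γ = 1/√(1 - 0.384²) = 1.08303
v = 0.384 × 3×10⁸ = 1.152×10⁸ m/s
m = p/(γv) = 8.235×10⁸/(1.08303 × 1.152×10⁸) = 6.600 kg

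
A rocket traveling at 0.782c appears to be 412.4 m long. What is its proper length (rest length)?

Contracted length L = 412.4 m
γ = 1/√(1 - 0.782²) = 1.6044
L₀ = γL = 1.6044 × 412.4 = 661.7 m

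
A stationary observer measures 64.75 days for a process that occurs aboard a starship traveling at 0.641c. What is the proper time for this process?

Dilated time Δt = 64.75 days
γ = 1/√(1 - 0.641²) = 1.3029
Δt₀ = Δt/γ = 64.75/1.3029 = 49.70 days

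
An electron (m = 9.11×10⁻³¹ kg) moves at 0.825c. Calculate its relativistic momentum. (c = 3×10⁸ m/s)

γ = 1/√(1 - 0.825²) = 1.7695
v = 0.825 × 3×10⁸ = 2.475×10⁸ m/s
p = γmv = 1.7695 × 9.11×10⁻³¹ × 2.475×10⁸ = 3.990×10⁻²² kg·m/s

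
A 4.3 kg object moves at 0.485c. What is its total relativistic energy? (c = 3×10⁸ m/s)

γ = 1/√(1 - 0.485²) = 1.1435
mc² = 4.3 × (3×10⁸)² = 3.870×10¹⁷ J
E = γmc² = 1.1435 × 3.870×10¹⁷ = 4.425×10¹⁷ J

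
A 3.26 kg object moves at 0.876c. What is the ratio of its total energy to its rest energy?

E = γmc², E₀ = mc²
E/E₀ = γ = 1/√(1 - 0.876²) = 2.073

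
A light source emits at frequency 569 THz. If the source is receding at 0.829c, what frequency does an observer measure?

β = v/c = 0.829
(1-β)/(1+β) = 0.171/1.829 = 0.09349
Doppler factor = √(0.09349) = 0.3058
f_obs = 569 × 0.3058 = 174.0 THz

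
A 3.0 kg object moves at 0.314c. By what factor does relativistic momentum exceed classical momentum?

p_rel = γmv, p_class = mv
Ratio = γ = 1/√(1 - 0.314²) = 1.053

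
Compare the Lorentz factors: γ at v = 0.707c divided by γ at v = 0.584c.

γ₁ = 1/√(1 - 0.707²) = 1.414
γ₂ = 1/√(1 - 0.584²) = 1.232
γ₁/γ₂ = 1.414/1.232 = 1.148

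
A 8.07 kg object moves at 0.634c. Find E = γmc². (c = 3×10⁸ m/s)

γ = 1/√(1 - 0.634²) = 1.2931
mc² = 8.07 × (3×10⁸)² = 7.263×10¹⁷ J
E = γmc² = 1.2931 × 7.263×10¹⁷ = 9.392×10¹⁷ J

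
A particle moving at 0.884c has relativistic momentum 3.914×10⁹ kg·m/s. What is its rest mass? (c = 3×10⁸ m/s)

γ = 1/√(1 - 0.884²) = 2.1391
v = 0.884 × 3×10⁸ = 2.652×10⁸ m/s
m = p/(γv) = 3.914×10⁹/(2.1391 × 2.652×10⁸) = 6.899 kg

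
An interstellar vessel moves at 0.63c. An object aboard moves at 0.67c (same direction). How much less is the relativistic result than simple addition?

Classical: u' + v = 0.67 + 0.63 = 1.3c
Relativistic: u = (0.67 + 0.63)/(1 + 0.4221) = 1.3/1.4221 = 0.9141c
Difference: 1.3 - 0.9141 = 0.3859c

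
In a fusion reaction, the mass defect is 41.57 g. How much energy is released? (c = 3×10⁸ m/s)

Convert mass defect: Δm = 41.57 g = 0.04157 kg
E = Δm·c² = 0.04157 × (3×10⁸)²
= 0.04157 × 9×10¹⁶ = 3.741×10¹⁵ J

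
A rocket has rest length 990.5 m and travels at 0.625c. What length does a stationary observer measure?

Proper length L₀ = 990.5 m
γ = 1/√(1 - 0.625²) = 1.281
L = L₀/γ = 990.5/1.281 = 773.2 m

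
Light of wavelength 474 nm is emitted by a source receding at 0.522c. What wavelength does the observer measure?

β = 0.522
Wavelength Doppler factor = √(1.522/0.478) = √(3.184) = 1.7844
λ_obs = 474 × 1.7844 = 845.8 nm (redshift)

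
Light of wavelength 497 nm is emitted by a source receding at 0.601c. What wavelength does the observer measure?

β = 0.601
Wavelength Doppler factor = √(1.601/0.399) = √(4.01253) = 2.00313
λ_obs = 497 × 2.00313 = 995.6 nm (redshift)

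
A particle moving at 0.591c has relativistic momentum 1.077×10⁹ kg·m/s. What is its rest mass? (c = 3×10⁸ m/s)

γ = 1/√(1 - 0.591²) = 1.2397
v = 0.591 × 3×10⁸ = 1.773×10⁸ m/s
m = p/(γv) = 1.077×10⁹/(1.2397 × 1.773×10⁸) = 4.900 kg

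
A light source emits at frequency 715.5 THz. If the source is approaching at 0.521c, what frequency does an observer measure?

β = v/c = 0.521
(1+β)/(1-β) = 1.521/0.479 = 3.175
Doppler factor = √(3.175) = 1.782
f_obs = 715.5 × 1.782 = 1275 THz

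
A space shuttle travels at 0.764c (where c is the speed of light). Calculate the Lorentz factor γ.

v/c = 0.764, so (v/c)² = 0.583696
1 - (v/c)² = 0.416304
γ = 1/√(0.416304) = 1.550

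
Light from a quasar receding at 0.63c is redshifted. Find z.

β = 0.63
(1+β)/(1-β) = 1.63/0.37 = 4.405
√(4.405) = 2.099
z = 2.099 - 1 = 1.099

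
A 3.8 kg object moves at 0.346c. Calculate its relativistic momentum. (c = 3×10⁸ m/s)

γ = 1/√(1 - 0.346²) = 1.0658
v = 0.346 × 3×10⁸ = 1.038×10⁸ m/s
p = γmv = 1.0658 × 3.8 × 1.038×10⁸ = 4.204×10⁸ kg·m/s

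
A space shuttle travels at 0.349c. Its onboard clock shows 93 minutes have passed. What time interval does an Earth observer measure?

Proper time Δt₀ = 93 minutes
γ = 1/√(1 - 0.349²) = 1.0671
Δt = γΔt₀ = 1.0671 × 93 = 99.24 minutes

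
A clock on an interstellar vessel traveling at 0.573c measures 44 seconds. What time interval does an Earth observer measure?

Proper time Δt₀ = 44 seconds
γ = 1/√(1 - 0.573²) = 1.2202
Δt = γΔt₀ = 1.2202 × 44 = 53.69 seconds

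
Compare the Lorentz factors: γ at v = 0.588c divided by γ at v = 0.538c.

γ₁ = 1/√(1 - 0.588²) = 1.236
γ₂ = 1/√(1 - 0.538²) = 1.186
γ₁/γ₂ = 1.236/1.186 = 1.042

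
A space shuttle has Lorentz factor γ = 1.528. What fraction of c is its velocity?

From γ = 1/√(1 - v²/c²):
1/γ² = 1/1.528² = 0.4283
v²/c² = 1 - 0.4283 = 0.5717
v/c = √(0.5717) = 0.7561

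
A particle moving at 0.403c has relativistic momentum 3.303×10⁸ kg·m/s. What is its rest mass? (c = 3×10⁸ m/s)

γ = 1/√(1 - 0.403²) = 1.093
v = 0.403 × 3×10⁸ = 1.209×10⁸ m/s
m = p/(γv) = 3.303×10⁸/(1.093 × 1.209×10⁸) = 2.500 kg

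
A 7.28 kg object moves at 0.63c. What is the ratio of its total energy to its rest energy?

E = γmc², E₀ = mc²
E/E₀ = γ = 1/√(1 - 0.63²) = 1.288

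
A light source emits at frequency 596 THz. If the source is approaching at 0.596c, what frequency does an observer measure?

β = v/c = 0.596
(1+β)/(1-β) = 1.596/0.404 = 3.9505
Doppler factor = √(3.9505) = 1.988
f_obs = 596 × 1.988 = 1185 THz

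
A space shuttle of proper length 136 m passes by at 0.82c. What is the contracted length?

Proper length L₀ = 136 m
γ = 1/√(1 - 0.82²) = 1.7471
L = L₀/γ = 136/1.7471 = 77.84 m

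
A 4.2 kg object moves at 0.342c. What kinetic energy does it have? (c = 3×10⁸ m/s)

γ = 1/√(1 - 0.342²) = 1.06417
γ - 1 = 0.06417
KE = (γ-1)mc² = 0.06417 × 4.2 × (3×10⁸)² = 2.426×10¹⁶ J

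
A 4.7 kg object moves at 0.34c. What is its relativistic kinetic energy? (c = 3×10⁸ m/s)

γ = 1/√(1 - 0.34²) = 1.06335
γ - 1 = 0.06335
KE = (γ-1)mc² = 0.06335 × 4.7 × (3×10⁸)² = 2.680×10¹⁶ J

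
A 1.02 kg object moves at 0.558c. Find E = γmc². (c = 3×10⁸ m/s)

γ = 1/√(1 - 0.558²) = 1.205
mc² = 1.02 × (3×10⁸)² = 9.180×10¹⁶ J
E = γmc² = 1.205 × 9.180×10¹⁶ = 1.106×10¹⁷ J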